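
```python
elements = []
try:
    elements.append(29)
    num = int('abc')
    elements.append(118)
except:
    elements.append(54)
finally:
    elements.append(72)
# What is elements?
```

Step-by-step execution trace:
1. try: `elements.append(29)` → elements = [29].
2. `num = int('abc')` raises ValueError; `elements.append(118)` is not reached.
3. bare `except` matches → `elements.append(54)` → elements = [29, 54].
4. finally always runs: `elements.append(72)` → elements = [29, 54, 72].
Result: [29, 54, 72]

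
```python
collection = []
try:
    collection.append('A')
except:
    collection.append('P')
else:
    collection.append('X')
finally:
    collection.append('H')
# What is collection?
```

Step-by-step execution trace:
1. try: `collection.append('A')` → collection = ['A']. No exception raised.
2. `except` is skipped.
3. `else` runs: `collection.append('X')` → collection = ['A', 'X'].
4. `finally` always runs: `collection.append('H')` → collection = ['A', 'X', 'H'].
Result: ['A', 'X', 'H']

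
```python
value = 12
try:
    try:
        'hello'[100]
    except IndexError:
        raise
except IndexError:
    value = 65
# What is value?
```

Step-by-step execution trace:
1. Inner try: `'hello'[100]` raises IndexError.
2. Inner `except IndexError` matches; bare `raise` re-raises the same IndexError.
3. Outer `except IndexError` matches → value = 65.
Result: 65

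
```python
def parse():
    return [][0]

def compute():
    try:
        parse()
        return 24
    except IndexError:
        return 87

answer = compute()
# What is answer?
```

Step-by-step execution trace:
1. `compute()` calls `parse()`.
2. `parse()` evaluates `[][0]`, which raises IndexError; it propagates to the caller.
3. `return 24` is not reached.
4. `except IndexError` in compute matches → returns 87.
5. answer = 87.
Result: 87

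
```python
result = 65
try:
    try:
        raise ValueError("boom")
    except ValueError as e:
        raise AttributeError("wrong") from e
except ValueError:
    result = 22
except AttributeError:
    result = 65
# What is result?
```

Step-by-step execution trace:
1. Inner try raises ValueError; inner `except ValueError as e` catches it.
2. `raise AttributeError(...) from e` raises AttributeError (ValueError is attached as __cause__, but only AttributeError is active).
3. Outer `except ValueError` does not match AttributeError; skipped.
4. Outer `except AttributeError` matches → result = 65.
Result: 65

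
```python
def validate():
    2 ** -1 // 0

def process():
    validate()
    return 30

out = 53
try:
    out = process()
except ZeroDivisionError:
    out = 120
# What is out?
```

Step-by-step execution trace:
1. out starts at 53.
2. try: `process()` calls `validate()`.
3. `validate()` evaluates `2 ** -1 // 0`, which raises ZeroDivisionError; it propagates through process (uncaught).
4. `return 30` in process is not reached; the assignment to out does not complete.
5. `except ZeroDivisionError` matches → out = 120.
Result: 120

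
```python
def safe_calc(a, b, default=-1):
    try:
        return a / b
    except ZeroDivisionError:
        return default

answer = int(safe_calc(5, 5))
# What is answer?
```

Step-by-step execution trace:
1. `safe_calc(5, 5)` enters try: `return 5 / 5` → returns 1.0. No exception raised.
2. `except ZeroDivisionError` is skipped.
3. `int(1.0)` → 1 → answer = 1.
Result: 1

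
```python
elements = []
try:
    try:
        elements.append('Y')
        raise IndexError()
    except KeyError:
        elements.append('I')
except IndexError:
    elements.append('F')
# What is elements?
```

Step-by-step execution trace:
1. Inner try: `elements.append('Y')` → elements = ['Y'].
2. `raise IndexError()` raises IndexError.
3. Inner `except KeyError` does not match IndexError; exception propagates to outer try.
4. Outer `except IndexError` matches → `elements.append('F')` → elements = ['Y', 'F'].
Result: ['Y', 'F']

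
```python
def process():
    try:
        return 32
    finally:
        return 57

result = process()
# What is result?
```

Step-by-step execution trace:
1. `process()` enters try: `return 32` sets pending return value 32.
2. Before returning, `finally: return 57` runs and overrides the pending return.
3. process() returns 57 → result = 57.
Result: 57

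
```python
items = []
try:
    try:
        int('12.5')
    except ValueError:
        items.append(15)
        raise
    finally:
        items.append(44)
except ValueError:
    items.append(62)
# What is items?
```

Step-by-step execution trace:
1. Inner try: `int('12.5')` raises ValueError.
2. Inner `except ValueError` matches → `items.append(15)` → items = [15].
3. bare `raise` re-raises ValueError.
4. Inner `finally` runs during unwinding: `items.append(44)` → items = [15, 44].
5. Outer `except ValueError` matches → `items.append(62)` → items = [15, 44, 62].
Result: [15, 44, 62]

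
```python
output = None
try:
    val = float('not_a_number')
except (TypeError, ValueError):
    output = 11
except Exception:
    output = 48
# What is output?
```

Step-by-step execution trace:
1. `val = float('not_a_number')` raises ValueError.
2. `except (TypeError, ValueError)` matches (ValueError is in the tuple) → output = 11.
3. `except Exception` is not reached.
Result: 11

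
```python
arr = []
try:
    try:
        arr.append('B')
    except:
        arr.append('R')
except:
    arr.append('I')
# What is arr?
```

Step-by-step execution trace:
1. Inner try: `arr.append('B')` → arr = ['B']. No exception raised.
2. Inner `except` is skipped.
3. Inner try completes normally; outer `except` is skipped.
Result: ['B']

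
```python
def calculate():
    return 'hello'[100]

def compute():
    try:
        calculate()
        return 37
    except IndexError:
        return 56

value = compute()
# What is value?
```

Step-by-step execution trace:
1. `compute()` calls `calculate()`.
2. `calculate()` evaluates `'hello'[100]`, which raises IndexError; it propagates to the caller.
3. `return 37` is not reached.
4. `except IndexError` in compute matches → returns 56.
5. value = 56.
Result: 56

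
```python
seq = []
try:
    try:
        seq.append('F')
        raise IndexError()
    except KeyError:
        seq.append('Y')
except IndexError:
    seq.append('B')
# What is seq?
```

Step-by-step execution trace:
1. Inner try: `seq.append('F')` → seq = ['F'].
2. `raise IndexError()` raises IndexError.
3. Inner `except KeyError` does not match IndexError; exception propagates to outer try.
4. Outer `except IndexError` matches → `seq.append('B')` → seq = ['F', 'B'].
Result: ['F', 'B']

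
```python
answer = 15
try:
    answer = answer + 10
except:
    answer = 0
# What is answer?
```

Step-by-step execution trace:
1. answer starts at 15.
2. try: `answer = answer + 10` → answer = 25. No exception raised.
3. `except` is skipped.
Result: 25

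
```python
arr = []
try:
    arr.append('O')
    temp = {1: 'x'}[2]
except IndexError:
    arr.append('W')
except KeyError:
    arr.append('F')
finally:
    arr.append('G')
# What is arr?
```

Step-by-step execution trace:
1. try: `arr.append('O')` → arr = ['O'].
2. `temp = {1: 'x'}[2]` raises KeyError.
3. `except IndexError` does not match KeyError; skipped.
4. `except KeyError` matches → `arr.append('F')` → arr = ['O', 'F'].
5. finally always runs: `arr.append('G')` → arr = ['O', 'F', 'G'].
Result: ['O', 'F', 'G']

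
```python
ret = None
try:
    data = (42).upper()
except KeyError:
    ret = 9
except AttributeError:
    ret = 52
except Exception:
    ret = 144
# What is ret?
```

Step-by-step execution trace:
1. `data = (42).upper()` raises AttributeError.
2. `except KeyError` does not match AttributeError; skipped.
3. `except AttributeError` matches → ret = 52.
4. Remaining except clauses are skipped.
Result: 52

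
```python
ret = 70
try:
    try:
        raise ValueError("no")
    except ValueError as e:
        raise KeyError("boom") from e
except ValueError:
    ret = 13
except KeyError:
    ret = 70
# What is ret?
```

Step-by-step execution trace:
1. Inner try raises ValueError; inner `except ValueError as e` catches it.
2. `raise KeyError(...) from e` raises KeyError (ValueError is attached as __cause__, but only KeyError is active).
3. Outer `except ValueError` does not match KeyError; skipped.
4. Outer `except KeyError` matches → ret = 70.
Result: 70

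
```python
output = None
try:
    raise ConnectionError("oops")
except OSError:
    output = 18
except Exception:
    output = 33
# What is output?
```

Step-by-step execution trace:
1. `raise ConnectionError(...)` raises ConnectionError.
2. `except OSError` matches (ConnectionError is a subclass of OSError) → output = 18.
3. `except Exception` is not reached.
Result: 18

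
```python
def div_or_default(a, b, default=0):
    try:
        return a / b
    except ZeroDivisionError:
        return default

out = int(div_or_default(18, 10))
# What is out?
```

Step-by-step execution trace:
1. `div_or_default(18, 10)` enters try: `return 18 / 10` → returns 1.8. No exception raised.
2. `except ZeroDivisionError` is skipped.
3. `int(1.8)` → 1 → out = 1.
Result: 1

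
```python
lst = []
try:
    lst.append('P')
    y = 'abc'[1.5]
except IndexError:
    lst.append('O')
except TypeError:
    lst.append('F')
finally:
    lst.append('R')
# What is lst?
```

Step-by-step execution trace:
1. try: `lst.append('P')` → lst = ['P'].
2. `y = 'abc'[1.5]` raises TypeError.
3. `except IndexError` does not match TypeError; skipped.
4. `except TypeError` matches → `lst.append('F')` → lst = ['P', 'F'].
5. finally always runs: `lst.append('R')` → lst = ['P', 'F', 'R'].
Result: ['P', 'F', 'R']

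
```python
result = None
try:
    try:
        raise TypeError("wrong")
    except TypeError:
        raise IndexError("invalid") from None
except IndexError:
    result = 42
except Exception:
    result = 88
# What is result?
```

Step-by-step execution trace:
1. Inner try raises TypeError; inner `except TypeError` catches it.
2. `raise IndexError(...) from None` raises IndexError (from None suppresses __context__, but the active exception is still IndexError).
3. Outer `except IndexError` matches → result = 42.
4. `except Exception` is not reached.
Result: 42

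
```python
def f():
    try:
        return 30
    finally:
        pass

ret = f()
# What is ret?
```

Step-by-step execution trace:
1. `f()` enters try: `return 30` sets pending return value 30.
2. Before returning, `finally: pass` runs (no effect).
3. f() returns 30 → ret = 30.
Result: 30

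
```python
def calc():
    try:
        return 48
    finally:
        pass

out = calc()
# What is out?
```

Step-by-step execution trace:
1. `calc()` enters try: `return 48` sets pending return value 48.
2. Before returning, `finally: pass` runs (no effect).
3. calc() returns 48 → out = 48.
Result: 48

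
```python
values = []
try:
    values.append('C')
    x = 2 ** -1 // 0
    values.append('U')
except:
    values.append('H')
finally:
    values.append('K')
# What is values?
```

Step-by-step execution trace:
1. try: `values.append('C')` → values = ['C'].
2. `x = 2 ** -1 // 0` raises ZeroDivisionError; `values.append('U')` is not reached.
3. bare `except` matches → `values.append('H')` → values = ['C', 'H'].
4. finally always runs: `values.append('K')` → values = ['C', 'H', 'K'].
Result: ['C', 'H', 'K']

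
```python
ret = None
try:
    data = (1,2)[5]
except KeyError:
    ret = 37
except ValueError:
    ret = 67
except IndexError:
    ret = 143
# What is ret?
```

Step-by-step execution trace:
1. `data = (1,2)[5]` raises IndexError.
2. `except KeyError` does not match IndexError; skipped.
3. `except ValueError` does not match IndexError; skipped.
4. `except IndexError` matches → ret = 143.
Result: 143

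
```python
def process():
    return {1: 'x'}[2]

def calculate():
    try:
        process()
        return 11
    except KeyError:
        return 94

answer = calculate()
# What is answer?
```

Step-by-step execution trace:
1. `calculate()` calls `process()`.
2. `process()` evaluates `{1: 'x'}[2]`, which raises KeyError; it propagates to the caller.
3. `return 11` is not reached.
4. `except KeyError` in calculate matches → returns 94.
5. answer = 94.
Result: 94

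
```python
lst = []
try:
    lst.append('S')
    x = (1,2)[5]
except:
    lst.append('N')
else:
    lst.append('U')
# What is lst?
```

Step-by-step execution trace:
1. try: `lst.append('S')` → lst = ['S'].
2. `x = (1,2)[5]` raises IndexError.
3. bare `except` matches → `lst.append('N')` → lst = ['S', 'N'].
4. `else` is skipped (an exception was raised).
Result: ['S', 'N']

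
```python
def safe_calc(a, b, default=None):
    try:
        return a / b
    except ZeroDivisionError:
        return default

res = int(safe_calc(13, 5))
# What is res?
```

Step-by-step execution trace:
1. `safe_calc(13, 5)` enters try: `return 13 / 5` → returns 2.6. No exception raised.
2. `except ZeroDivisionError` is skipped.
3. `int(2.6)` → 2 → res = 2.
Result: 2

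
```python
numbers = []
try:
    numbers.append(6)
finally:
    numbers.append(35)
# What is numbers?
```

Step-by-step execution trace:
1. try: `numbers.append(6)` → numbers = [6].
2. The try body completes without raising.
3. finally always runs: `numbers.append(35)` → numbers = [6, 35].
Result: [6, 35]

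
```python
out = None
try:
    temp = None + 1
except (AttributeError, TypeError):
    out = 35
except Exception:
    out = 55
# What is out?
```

Step-by-step execution trace:
1. `temp = None + 1` raises TypeError.
2. `except (AttributeError, TypeError)` matches (TypeError is in the tuple) → out = 35.
3. `except Exception` is not reached.
Result: 35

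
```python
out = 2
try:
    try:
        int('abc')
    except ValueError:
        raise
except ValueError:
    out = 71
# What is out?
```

Step-by-step execution trace:
1. Inner try: `int('abc')` raises ValueError.
2. Inner `except ValueError` matches; bare `raise` re-raises the same ValueError.
3. Outer `except ValueError` matches → out = 71.
Result: 71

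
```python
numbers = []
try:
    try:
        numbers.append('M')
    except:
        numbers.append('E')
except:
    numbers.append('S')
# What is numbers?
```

Step-by-step execution trace:
1. Inner try: `numbers.append('M')` → numbers = ['M']. No exception raised.
2. Inner `except` is skipped.
3. Inner try completes normally; outer `except` is skipped.
Result: ['M']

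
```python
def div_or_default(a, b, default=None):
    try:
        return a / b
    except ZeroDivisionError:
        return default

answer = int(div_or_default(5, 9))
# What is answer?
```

Step-by-step execution trace:
1. `div_or_default(5, 9)` enters try: `return 5 / 9` → returns 0.5555555555555556. No exception raised.
2. `except ZeroDivisionError` is skipped.
3. `int(0.5555555555555556)` → 0 → answer = 0.
Result: 0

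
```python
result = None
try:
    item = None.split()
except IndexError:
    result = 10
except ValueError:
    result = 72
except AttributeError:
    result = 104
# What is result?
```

Step-by-step execution trace:
1. `item = None.split()` raises AttributeError.
2. `except IndexError` does not match AttributeError; skipped.
3. `except ValueError` does not match AttributeError; skipped.
4. `except AttributeError` matches → result = 104.
Result: 104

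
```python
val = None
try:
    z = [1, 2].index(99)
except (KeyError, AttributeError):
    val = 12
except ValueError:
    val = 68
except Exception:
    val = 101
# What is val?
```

Step-by-step execution trace:
1. `z = [1, 2].index(99)` raises ValueError.
2. `except (KeyError, AttributeError)` does not match ValueError; skipped.
3. `except ValueError` matches (exact type match) → val = 68.
4. `except Exception` is not reached.
Result: 68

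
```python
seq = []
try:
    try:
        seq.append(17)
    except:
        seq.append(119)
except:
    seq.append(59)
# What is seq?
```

Step-by-step execution trace:
1. Inner try: `seq.append(17)` → seq = [17]. No exception raised.
2. Inner `except` is skipped.
3. Inner try completes normally; outer `except` is skipped.
Result: [17]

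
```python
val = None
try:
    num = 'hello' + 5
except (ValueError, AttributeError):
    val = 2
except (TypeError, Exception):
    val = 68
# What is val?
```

Step-by-step execution trace:
1. `num = 'hello' + 5` raises TypeError.
2. `except (ValueError, AttributeError)` does not match TypeError; skipped.
3. `except (TypeError, Exception)` matches (TypeError is in the tuple) → val = 68.
Result: 68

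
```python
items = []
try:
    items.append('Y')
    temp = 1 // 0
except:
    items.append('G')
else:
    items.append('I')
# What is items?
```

Step-by-step execution trace:
1. try: `items.append('Y')` → items = ['Y'].
2. `temp = 1 // 0` raises ZeroDivisionError.
3. bare `except` matches → `items.append('G')` → items = ['Y', 'G'].
4. `else` is skipped (an exception was raised).
Result: ['Y', 'G']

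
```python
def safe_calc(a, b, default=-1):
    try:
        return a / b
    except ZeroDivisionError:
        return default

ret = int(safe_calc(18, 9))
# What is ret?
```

Step-by-step execution trace:
1. `safe_calc(18, 9)` enters try: `return 18 / 9` → returns 2.0. No exception raised.
2. `except ZeroDivisionError` is skipped.
3. `int(2.0)` → 2 → ret = 2.
Result: 2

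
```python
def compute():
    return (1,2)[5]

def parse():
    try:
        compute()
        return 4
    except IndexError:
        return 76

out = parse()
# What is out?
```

Step-by-step execution trace:
1. `parse()` calls `compute()`.
2. `compute()` evaluates `(1,2)[5]`, which raises IndexError; it propagates to the caller.
3. `return 4` is not reached.
4. `except IndexError` in parse matches → returns 76.
5. out = 76.
Result: 76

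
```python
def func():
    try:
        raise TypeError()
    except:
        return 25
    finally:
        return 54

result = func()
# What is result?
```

Step-by-step execution trace:
1. `func()` enters try: `raise TypeError()` raises TypeError.
2. bare `except` matches → `return 25` sets pending return value 25.
3. Before returning, `finally: return 54` runs and overrides the pending return.
4. func() returns 54 → result = 54.
Result: 54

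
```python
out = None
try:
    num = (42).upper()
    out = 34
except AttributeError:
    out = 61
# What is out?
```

Step-by-step execution trace:
1. `num = (42).upper()` raises AttributeError.
2. `out = 34` is not reached.
3. `except AttributeError` matches → out = 61.
Result: 61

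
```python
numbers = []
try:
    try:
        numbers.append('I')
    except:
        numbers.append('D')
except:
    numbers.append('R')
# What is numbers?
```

Step-by-step execution trace:
1. Inner try: `numbers.append('I')` → numbers = ['I']. No exception raised.
2. Inner `except` is skipped.
3. Inner try completes normally; outer `except` is skipped.
Result: ['I']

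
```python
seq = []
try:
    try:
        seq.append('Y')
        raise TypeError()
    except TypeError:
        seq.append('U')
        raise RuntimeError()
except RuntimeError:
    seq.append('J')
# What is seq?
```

Step-by-step execution trace:
1. Inner try: `seq.append('Y')` → seq = ['Y'].
2. `raise TypeError()` raises TypeError.
3. Inner `except TypeError` matches → `seq.append('U')` → seq = ['Y', 'U'].
4. `raise RuntimeError()` raises RuntimeError; propagates to outer try.
5. Outer `except RuntimeError` matches → `seq.append('J')` → seq = ['Y', 'U', 'J'].
Result: ['Y', 'U', 'J']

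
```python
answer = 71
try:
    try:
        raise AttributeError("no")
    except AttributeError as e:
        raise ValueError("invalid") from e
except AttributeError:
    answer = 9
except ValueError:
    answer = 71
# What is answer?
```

Step-by-step execution trace:
1. Inner try raises AttributeError; inner `except AttributeError as e` catches it.
2. `raise ValueError(...) from e` raises ValueError (AttributeError is attached as __cause__, but only ValueError is active).
3. Outer `except AttributeError` does not match ValueError; skipped.
4. Outer `except ValueError` matches → answer = 71.
Result: 71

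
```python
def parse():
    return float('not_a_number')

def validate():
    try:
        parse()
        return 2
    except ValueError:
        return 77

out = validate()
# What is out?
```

Step-by-step execution trace:
1. `validate()` calls `parse()`.
2. `parse()` evaluates `float('not_a_number')`, which raises ValueError; it propagates to the caller.
3. `return 2` is not reached.
4. `except ValueError` in validate matches → returns 77.
5. out = 77.
Result: 77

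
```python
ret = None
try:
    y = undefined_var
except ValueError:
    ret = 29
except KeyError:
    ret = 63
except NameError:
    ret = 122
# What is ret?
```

Step-by-step execution trace:
1. `y = undefined_var` raises NameError.
2. `except ValueError` does not match NameError; skipped.
3. `except KeyError` does not match NameError; skipped.
4. `except NameError` matches → ret = 122.
Result: 122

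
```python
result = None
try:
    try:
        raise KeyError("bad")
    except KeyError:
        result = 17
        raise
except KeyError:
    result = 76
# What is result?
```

Step-by-step execution trace:
1. Inner try: `raise KeyError("bad")` raises KeyError.
2. Inner `except KeyError` matches → result = 17.
3. bare `raise` re-raises the same KeyError.
4. Outer `except KeyError` matches → result = 76.
Result: 76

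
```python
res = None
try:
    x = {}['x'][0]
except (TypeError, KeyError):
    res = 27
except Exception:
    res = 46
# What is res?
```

Step-by-step execution trace:
1. `x = {}['x'][0]` raises KeyError.
2. `except (TypeError, KeyError)` matches (KeyError is in the tuple) → res = 27.
3. `except Exception` is not reached.
Result: 27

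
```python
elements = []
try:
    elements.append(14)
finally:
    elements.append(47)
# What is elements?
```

Step-by-step execution trace:
1. try: `elements.append(14)` → elements = [14].
2. The try body completes without raising.
3. finally always runs: `elements.append(47)` → elements = [14, 47].
Result: [14, 47]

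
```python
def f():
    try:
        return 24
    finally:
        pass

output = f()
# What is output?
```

Step-by-step execution trace:
1. `f()` enters try: `return 24` sets pending return value 24.
2. Before returning, `finally: pass` runs (no effect).
3. f() returns 24 → output = 24.
Result: 24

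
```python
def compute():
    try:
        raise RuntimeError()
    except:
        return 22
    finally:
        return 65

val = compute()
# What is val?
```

Step-by-step execution trace:
1. `compute()` enters try: `raise RuntimeError()` raises RuntimeError.
2. bare `except` matches → `return 22` sets pending return value 22.
3. Before returning, `finally: return 65` runs and overrides the pending return.
4. compute() returns 65 → val = 65.
Result: 65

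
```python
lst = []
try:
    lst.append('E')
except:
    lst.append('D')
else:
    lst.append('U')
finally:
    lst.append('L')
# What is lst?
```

Step-by-step execution trace:
1. try: `lst.append('E')` → lst = ['E']. No exception raised.
2. `except` is skipped.
3. `else` runs: `lst.append('U')` → lst = ['E', 'U'].
4. `finally` always runs: `lst.append('L')` → lst = ['E', 'U', 'L'].
Result: ['E', 'U', 'L']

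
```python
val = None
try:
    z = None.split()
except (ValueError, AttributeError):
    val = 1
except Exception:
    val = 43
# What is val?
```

Step-by-step execution trace:
1. `z = None.split()` raises AttributeError.
2. `except (ValueError, AttributeError)` matches (AttributeError is in the tuple) → val = 1.
3. `except Exception` is not reached.
Result: 1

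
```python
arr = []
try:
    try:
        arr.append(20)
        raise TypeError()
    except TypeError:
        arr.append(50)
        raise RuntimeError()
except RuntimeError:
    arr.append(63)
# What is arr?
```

Step-by-step execution trace:
1. Inner try: `arr.append(20)` → arr = [20].
2. `raise TypeError()` raises TypeError.
3. Inner `except TypeError` matches → `arr.append(50)` → arr = [20, 50].
4. `raise RuntimeError()` raises RuntimeError; propagates to outer try.
5. Outer `except RuntimeError` matches → `arr.append(63)` → arr = [20, 50, 63].
Result: [20, 50, 63]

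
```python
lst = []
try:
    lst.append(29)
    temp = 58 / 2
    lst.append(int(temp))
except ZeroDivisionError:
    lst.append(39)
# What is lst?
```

Step-by-step execution trace:
1. try: `lst.append(29)` → lst = [29].
2. `temp = 58 / 2` → temp = 29.0. No exception raised.
3. `lst.append(int(temp))` → lst = [29, 29].
4. `except ZeroDivisionError` is skipped (no exception was raised).
Result: [29, 29]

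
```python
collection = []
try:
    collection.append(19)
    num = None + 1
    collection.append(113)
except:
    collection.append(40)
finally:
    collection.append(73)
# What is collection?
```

Step-by-step execution trace:
1. try: `collection.append(19)` → collection = [19].
2. `num = None + 1` raises TypeError; `collection.append(113)` is not reached.
3. bare `except` matches → `collection.append(40)` → collection = [19, 40].
4. finally always runs: `collection.append(73)` → collection = [19, 40, 73].
Result: [19, 40, 73]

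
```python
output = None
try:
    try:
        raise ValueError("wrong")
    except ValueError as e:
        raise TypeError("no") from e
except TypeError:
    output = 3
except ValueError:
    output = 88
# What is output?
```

Step-by-step execution trace:
1. Inner try raises ValueError; inner `except ValueError as e` catches it.
2. `raise TypeError(...) from e` raises TypeError (ValueError is attached as __cause__, but only TypeError is active).
3. Outer `except TypeError` matches → output = 3.
4. `except ValueError` is not reached.
Result: 3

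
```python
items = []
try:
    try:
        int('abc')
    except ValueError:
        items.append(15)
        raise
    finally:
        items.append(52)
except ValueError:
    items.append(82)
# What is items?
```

Step-by-step execution trace:
1. Inner try: `int('abc')` raises ValueError.
2. Inner `except ValueError` matches → `items.append(15)` → items = [15].
3. bare `raise` re-raises ValueError.
4. Inner `finally` runs during unwinding: `items.append(52)` → items = [15, 52].
5. Outer `except ValueError` matches → `items.append(82)` → items = [15, 52, 82].
Result: [15, 52, 82]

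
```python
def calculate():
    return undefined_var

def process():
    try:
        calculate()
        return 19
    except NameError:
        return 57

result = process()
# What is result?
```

Step-by-step execution trace:
1. `process()` calls `calculate()`.
2. `calculate()` evaluates `undefined_var`, which raises NameError; it propagates to the caller.
3. `return 19` is not reached.
4. `except NameError` in process matches → returns 57.
5. result = 57.
Result: 57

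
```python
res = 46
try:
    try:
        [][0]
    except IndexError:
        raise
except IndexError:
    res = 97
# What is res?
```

Step-by-step execution trace:
1. Inner try: `[][0]` raises IndexError.
2. Inner `except IndexError` matches; bare `raise` re-raises the same IndexError.
3. Outer `except IndexError` matches → res = 97.
Result: 97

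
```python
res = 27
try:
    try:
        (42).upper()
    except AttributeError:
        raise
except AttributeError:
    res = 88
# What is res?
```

Step-by-step execution trace:
1. Inner try: `(42).upper()` raises AttributeError.
2. Inner `except AttributeError` matches; bare `raise` re-raises the same AttributeError.
3. Outer `except AttributeError` matches → res = 88.
Result: 88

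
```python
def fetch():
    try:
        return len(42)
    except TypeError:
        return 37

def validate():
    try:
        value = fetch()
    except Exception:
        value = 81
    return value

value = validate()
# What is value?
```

Step-by-step execution trace:
1. `validate()` calls `fetch()`.
2. In fetch: `len(42)` raises TypeError; `except TypeError` catches it → returns 37.
3. In validate: `value = fetch()` → value = 37. No exception reaches validate.
4. `except Exception` is skipped; validate returns 37.
5. value = 37.
Result: 37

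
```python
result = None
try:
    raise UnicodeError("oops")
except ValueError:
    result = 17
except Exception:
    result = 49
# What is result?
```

Step-by-step execution trace:
1. `raise UnicodeError(...)` raises UnicodeError.
2. `except ValueError` matches (UnicodeError is a subclass of ValueError) → result = 17.
3. `except Exception` is not reached.
Result: 17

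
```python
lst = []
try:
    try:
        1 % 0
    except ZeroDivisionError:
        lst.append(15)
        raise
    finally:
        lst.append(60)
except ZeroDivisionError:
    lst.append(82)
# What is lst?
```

Step-by-step execution trace:
1. Inner try: `1 % 0` raises ZeroDivisionError.
2. Inner `except ZeroDivisionError` matches → `lst.append(15)` → lst = [15].
3. bare `raise` re-raises ZeroDivisionError.
4. Inner `finally` runs during unwinding: `lst.append(60)` → lst = [15, 60].
5. Outer `except ZeroDivisionError` matches → `lst.append(82)` → lst = [15, 60, 82].
Result: [15, 60, 82]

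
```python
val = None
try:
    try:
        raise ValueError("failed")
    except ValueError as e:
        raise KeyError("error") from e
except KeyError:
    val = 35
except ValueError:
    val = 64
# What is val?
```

Step-by-step execution trace:
1. Inner try raises ValueError; inner `except ValueError as e` catches it.
2. `raise KeyError(...) from e` raises KeyError (ValueError is attached as __cause__, but only KeyError is active).
3. Outer `except KeyError` matches → val = 35.
4. `except ValueError` is not reached.
Result: 35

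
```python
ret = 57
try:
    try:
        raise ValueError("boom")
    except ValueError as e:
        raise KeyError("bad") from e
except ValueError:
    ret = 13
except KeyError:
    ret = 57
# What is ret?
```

Step-by-step execution trace:
1. Inner try raises ValueError; inner `except ValueError as e` catches it.
2. `raise KeyError(...) from e` raises KeyError (ValueError is attached as __cause__, but only KeyError is active).
3. Outer `except ValueError` does not match KeyError; skipped.
4. Outer `except KeyError` matches → ret = 57.
Result: 57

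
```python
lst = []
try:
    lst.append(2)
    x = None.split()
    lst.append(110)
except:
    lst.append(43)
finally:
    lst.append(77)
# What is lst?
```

Step-by-step execution trace:
1. try: `lst.append(2)` → lst = [2].
2. `x = None.split()` raises AttributeError; `lst.append(110)` is not reached.
3. bare `except` matches → `lst.append(43)` → lst = [2, 43].
4. finally always runs: `lst.append(77)` → lst = [2, 43, 77].
Result: [2, 43, 77]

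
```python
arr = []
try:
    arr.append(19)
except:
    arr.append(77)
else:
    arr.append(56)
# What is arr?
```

Step-by-step execution trace:
1. try: `arr.append(19)` → arr = [19]. No exception raised.
2. `except` is skipped.
3. `else` runs (try completed without exception): `arr.append(56)` → arr = [19, 56].
Result: [19, 56]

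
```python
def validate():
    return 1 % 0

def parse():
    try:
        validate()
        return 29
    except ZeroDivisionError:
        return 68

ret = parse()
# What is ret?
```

Step-by-step execution trace:
1. `parse()` calls `validate()`.
2. `validate()` evaluates `1 % 0`, which raises ZeroDivisionError; it propagates to the caller.
3. `return 29` is not reached.
4. `except ZeroDivisionError` in parse matches → returns 68.
5. ret = 68.
Result: 68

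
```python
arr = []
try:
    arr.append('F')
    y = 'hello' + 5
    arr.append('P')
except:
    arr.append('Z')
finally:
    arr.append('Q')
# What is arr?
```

Step-by-step execution trace:
1. try: `arr.append('F')` → arr = ['F'].
2. `y = 'hello' + 5` raises TypeError; `arr.append('P')` is not reached.
3. bare `except` matches → `arr.append('Z')` → arr = ['F', 'Z'].
4. finally always runs: `arr.append('Q')` → arr = ['F', 'Z', 'Q'].
Result: ['F', 'Z', 'Q']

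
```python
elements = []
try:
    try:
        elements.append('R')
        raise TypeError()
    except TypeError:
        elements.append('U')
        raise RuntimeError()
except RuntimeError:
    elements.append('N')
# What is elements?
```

Step-by-step execution trace:
1. Inner try: `elements.append('R')` → elements = ['R'].
2. `raise TypeError()` raises TypeError.
3. Inner `except TypeError` matches → `elements.append('U')` → elements = ['R', 'U'].
4. `raise RuntimeError()` raises RuntimeError; propagates to outer try.
5. Outer `except RuntimeError` matches → `elements.append('N')` → elements = ['R', 'U', 'N'].
Result: ['R', 'U', 'N']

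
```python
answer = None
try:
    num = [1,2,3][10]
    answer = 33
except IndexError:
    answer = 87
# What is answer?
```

Step-by-step execution trace:
1. `num = [1,2,3][10]` raises IndexError.
2. `answer = 33` is not reached.
3. `except IndexError` matches → answer = 87.
Result: 87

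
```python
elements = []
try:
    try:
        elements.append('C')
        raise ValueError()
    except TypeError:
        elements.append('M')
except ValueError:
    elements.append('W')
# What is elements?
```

Step-by-step execution trace:
1. Inner try: `elements.append('C')` → elements = ['C'].
2. `raise ValueError()` raises ValueError.
3. Inner `except TypeError` does not match ValueError; exception propagates to outer try.
4. Outer `except ValueError` matches → `elements.append('W')` → elements = ['C', 'W'].
Result: ['C', 'W']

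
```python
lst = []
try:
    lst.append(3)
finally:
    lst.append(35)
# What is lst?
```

Step-by-step execution trace:
1. try: `lst.append(3)` → lst = [3].
2. The try body completes without raising.
3. finally always runs: `lst.append(35)` → lst = [3, 35].
Result: [3, 35]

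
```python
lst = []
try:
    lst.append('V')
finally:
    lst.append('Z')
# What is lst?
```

Step-by-step execution trace:
1. try: `lst.append('V')` → lst = ['V'].
2. The try body completes without raising.
3. finally always runs: `lst.append('Z')` → lst = ['V', 'Z'].
Result: ['V', 'Z']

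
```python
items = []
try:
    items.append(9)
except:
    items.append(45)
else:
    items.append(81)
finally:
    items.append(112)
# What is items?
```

Step-by-step execution trace:
1. try: `items.append(9)` → items = [9]. No exception raised.
2. `except` is skipped.
3. `else` runs: `items.append(81)` → items = [9, 81].
4. `finally` always runs: `items.append(112)` → items = [9, 81, 112].
Result: [9, 81, 112]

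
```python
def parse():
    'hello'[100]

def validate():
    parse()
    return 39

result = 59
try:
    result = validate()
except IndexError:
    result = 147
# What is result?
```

Step-by-step execution trace:
1. result starts at 59.
2. try: `validate()` calls `parse()`.
3. `parse()` evaluates `'hello'[100]`, which raises IndexError; it propagates through validate (uncaught).
4. `return 39` in validate is not reached; the assignment to result does not complete.
5. `except IndexError` matches → result = 147.
Result: 147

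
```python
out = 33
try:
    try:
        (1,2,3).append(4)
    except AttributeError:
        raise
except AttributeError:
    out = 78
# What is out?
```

Step-by-step execution trace:
1. Inner try: `(1,2,3).append(4)` raises AttributeError.
2. Inner `except AttributeError` matches; bare `raise` re-raises the same AttributeError.
3. Outer `except AttributeError` matches → out = 78.
Result: 78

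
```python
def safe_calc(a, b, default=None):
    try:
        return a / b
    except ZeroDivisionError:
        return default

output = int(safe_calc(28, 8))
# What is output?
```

Step-by-step execution trace:
1. `safe_calc(28, 8)` enters try: `return 28 / 8` → returns 3.5. No exception raised.
2. `except ZeroDivisionError` is skipped.
3. `int(3.5)` → 3 → output = 3.
Result: 3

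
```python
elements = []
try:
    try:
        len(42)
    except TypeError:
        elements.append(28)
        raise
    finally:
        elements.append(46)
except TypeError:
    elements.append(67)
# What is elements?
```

Step-by-step execution trace:
1. Inner try: `len(42)` raises TypeError.
2. Inner `except TypeError` matches → `elements.append(28)` → elements = [28].
3. bare `raise` re-raises TypeError.
4. Inner `finally` runs during unwinding: `elements.append(46)` → elements = [28, 46].
5. Outer `except TypeError` matches → `elements.append(67)` → elements = [28, 46, 67].
Result: [28, 46, 67]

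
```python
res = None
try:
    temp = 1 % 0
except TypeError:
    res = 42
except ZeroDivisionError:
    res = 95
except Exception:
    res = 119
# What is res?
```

Step-by-step execution trace:
1. `temp = 1 % 0` raises ZeroDivisionError.
2. `except TypeError` does not match ZeroDivisionError; skipped.
3. `except ZeroDivisionError` matches → res = 95.
4. Remaining except clauses are skipped.
Result: 95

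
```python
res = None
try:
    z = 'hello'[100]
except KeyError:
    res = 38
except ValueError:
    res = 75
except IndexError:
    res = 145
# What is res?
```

Step-by-step execution trace:
1. `z = 'hello'[100]` raises IndexError.
2. `except KeyError` does not match IndexError; skipped.
3. `except ValueError` does not match IndexError; skipped.
4. `except IndexError` matches → res = 145.
Result: 145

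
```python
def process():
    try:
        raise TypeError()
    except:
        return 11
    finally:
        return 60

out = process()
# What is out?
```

Step-by-step execution trace:
1. `process()` enters try: `raise TypeError()` raises TypeError.
2. bare `except` matches → `return 11` sets pending return value 11.
3. Before returning, `finally: return 60` runs and overrides the pending return.
4. process() returns 60 → out = 60.
Result: 60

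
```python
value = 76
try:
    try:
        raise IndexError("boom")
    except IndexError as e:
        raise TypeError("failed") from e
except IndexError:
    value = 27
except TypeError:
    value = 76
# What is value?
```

Step-by-step execution trace:
1. Inner try raises IndexError; inner `except IndexError as e` catches it.
2. `raise TypeError(...) from e` raises TypeError (IndexError is attached as __cause__, but only TypeError is active).
3. Outer `except IndexError` does not match TypeError; skipped.
4. Outer `except TypeError` matches → value = 76.
Result: 76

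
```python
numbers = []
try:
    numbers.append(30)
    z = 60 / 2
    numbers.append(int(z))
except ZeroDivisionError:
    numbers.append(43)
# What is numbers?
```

Step-by-step execution trace:
1. try: `numbers.append(30)` → numbers = [30].
2. `z = 60 / 2` → z = 30.0. No exception raised.
3. `numbers.append(int(z))` → numbers = [30, 30].
4. `except ZeroDivisionError` is skipped (no exception was raised).
Result: [30, 30]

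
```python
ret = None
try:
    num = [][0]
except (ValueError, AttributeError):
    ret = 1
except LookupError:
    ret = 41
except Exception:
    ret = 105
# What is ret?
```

Step-by-step execution trace:
1. `num = [][0]` raises IndexError.
2. `except (ValueError, AttributeError)` does not match IndexError; skipped.
3. `except LookupError` matches (IndexError is a subclass of LookupError) → ret = 41.
4. `except Exception` is not reached.
Result: 41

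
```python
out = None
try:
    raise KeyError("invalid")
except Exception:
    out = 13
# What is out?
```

Step-by-step execution trace:
1. `raise KeyError(...)` raises KeyError.
2. `except Exception` matches (KeyError is a subclass of Exception) → out = 13.
Result: 13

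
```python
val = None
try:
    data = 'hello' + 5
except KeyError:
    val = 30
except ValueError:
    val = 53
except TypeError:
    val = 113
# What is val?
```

Step-by-step execution trace:
1. `data = 'hello' + 5` raises TypeError.
2. `except KeyError` does not match TypeError; skipped.
3. `except ValueError` does not match TypeError; skipped.
4. `except TypeError` matches → val = 113.
Result: 113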